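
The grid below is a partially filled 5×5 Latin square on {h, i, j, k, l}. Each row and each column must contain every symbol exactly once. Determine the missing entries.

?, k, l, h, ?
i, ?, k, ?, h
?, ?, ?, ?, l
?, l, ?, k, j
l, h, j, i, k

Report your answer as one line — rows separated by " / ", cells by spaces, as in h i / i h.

j k l h i / i j k l h / k i h j l / h l i k j / l h j i k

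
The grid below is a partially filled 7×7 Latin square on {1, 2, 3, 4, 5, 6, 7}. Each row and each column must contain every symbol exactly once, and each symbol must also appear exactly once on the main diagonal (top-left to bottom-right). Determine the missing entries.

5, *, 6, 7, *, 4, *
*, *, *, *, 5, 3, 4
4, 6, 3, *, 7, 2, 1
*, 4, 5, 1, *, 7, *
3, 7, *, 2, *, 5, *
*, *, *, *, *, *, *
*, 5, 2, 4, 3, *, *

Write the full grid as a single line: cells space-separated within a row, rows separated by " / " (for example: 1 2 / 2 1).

At row 2, column 2: row 2 has {3,4,5}; column 2 has {4,5,6,7}; the diagonal has {1,3,5}; that leaves 2.
At row 2, column 4: row 2 has {2,3,4,5}; column 4 has {1,2,4,7}; that leaves 6.
At row 3, column 4: row 3 has {1,2,3,4,6,7}; column 4 has {1,2,4,6,7}; that leaves 5.
At row 5, column 7: row 5 has {2,3,5,7}; column 7 has {1,4}; that leaves 6.
At row 6, column 4: row 6 is empty so far; column 4 has {1,2,4,5,6,7}; that leaves 3.
At row 6, column 6: row 6 has {3}; column 6 has {2,3,4,5,7}; the diagonal has {1,2,3,5}; that leaves 6.
At row 7, column 6: row 7 has {2,3,4,5}; column 6 has {2,3,4,5,6,7}; that leaves 1.
At row 7, column 7: row 7 has {1,2,3,4,5}; column 7 has {1,4,6}; the diagonal has {1,2,3,5,6}; that leaves 7.
At row 5, column 5: row 5 has {2,3,5,6,7}; column 5 has {3,5,7}; the diagonal has {1,2,3,5,6,7}; that leaves 4.
At row 6, column 2: row 6 has {3,6}; column 2 has {2,4,5,6,7}; that leaves 1.
At row 6, column 5: row 6 has {1,3,6}; column 5 has {3,4,5,7}; that leaves 2.
At row 6, column 7: row 6 has {1,2,3,6}; column 7 has {1,4,6,7}; that leaves 5.
At row 7, column 1: row 7 has {1,2,3,4,5,7}; column 1 has {3,4,5}; that leaves 6.
At row 1, column 2: row 1 has {4,5,6,7}; column 2 has {1,2,4,5,6,7}; that leaves 3.
At row 1, column 5: row 1 has {3,4,5,6,7}; column 5 has {2,3,4,5,7}; that leaves 1.
At row 1, column 7: row 1 has {1,3,4,5,6,7}; column 7 has {1,4,5,6,7}; that leaves 2.
At row 4, column 1: row 4 has {1,4,5,7}; column 1 has {3,4,5,6}; that leaves 2.
At row 4, column 5: row 4 has {1,2,4,5,7}; column 5 has {1,2,3,4,5,7}; that leaves 6.
At row 4, column 7: row 4 has {1,2,4,5,6,7}; column 7 has {1,2,4,5,6,7}; that leaves 3.
At row 5, column 3: row 5 has {2,3,4,5,6,7}; column 3 has {2,3,5,6}; that leaves 1.
At row 6, column 1: row 6 has {1,2,3,5,6}; column 1 has {2,3,4,5,6}; that leaves 7.
At row 6, column 3: row 6 has {1,2,3,5,6,7}; column 3 has {1,2,3,5,6}; that leaves 4.
At row 2, column 1: row 2 has {2,3,4,5,6}; column 1 has {2,3,4,5,6,7}; that leaves 1.
At row 2, column 3: row 2 has {1,2,3,4,5,6}; column 3 has {1,2,3,4,5,6}; that leaves 7.

5 3 6 7 1 4 2 / 1 2 7 6 5 3 4 / 4 6 3 5 7 2 1 / 2 4 5 1 6 7 3 / 3 7 1 2 4 5 6 / 7 1 4 3 2 6 5 / 6 5 2 4 3 1 7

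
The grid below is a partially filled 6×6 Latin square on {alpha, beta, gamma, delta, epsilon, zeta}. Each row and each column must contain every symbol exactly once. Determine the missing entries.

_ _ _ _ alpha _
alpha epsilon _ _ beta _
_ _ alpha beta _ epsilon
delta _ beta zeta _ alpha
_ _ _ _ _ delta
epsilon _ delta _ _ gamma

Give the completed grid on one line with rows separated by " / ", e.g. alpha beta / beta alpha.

zeta delta epsilon gamma alpha beta / alpha epsilon gamma delta beta zeta / gamma zeta alpha beta delta epsilon / delta gamma beta zeta epsilon alpha / beta alpha zeta epsilon gamma delta / epsilon beta delta alpha zeta gamma

Cell (r2,c6): row 2 has {alpha,beta,epsilon}; column 6 has {alpha,gamma,delta,epsilon} → zeta.
Cell (r4,c2): row 4 has {alpha,beta,delta,zeta}; column 2 has {epsilon} → gamma.
Cell (r4,c5): row 4 has {alpha,beta,gamma,delta,zeta}; column 5 has {alpha,beta} → epsilon.
Cell (r6,c4): row 6 has {gamma,delta,epsilon}; column 4 has {beta,zeta} → alpha.
Cell (r6,c5): row 6 has {alpha,gamma,delta,epsilon}; column 5 has {alpha,beta,epsilon} → zeta.
Cell (r1,c6): row 1 has {alpha}; column 6 has {alpha,gamma,delta,epsilon,zeta} → beta.
Cell (r2,c3): row 2 has {alpha,beta,epsilon,zeta}; column 3 has {alpha,beta,delta} → gamma.
Cell (r2,c4): row 2 has {alpha,beta,gamma,epsilon,zeta}; column 4 has {alpha,beta,zeta} → delta.
Cell (r5,c5): row 5 has {delta}; column 5 has {alpha,beta,epsilon,zeta} → gamma.
Cell (r6,c2): row 6 has {alpha,gamma,delta,epsilon,zeta}; column 2 has {gamma,epsilon} → beta.
Cell (r3,c5): row 3 has {alpha,beta,epsilon}; column 5 has {alpha,beta,gamma,epsilon,zeta} → delta.
Cell (r5,c4): row 5 has {gamma,delta}; column 4 has {alpha,beta,delta,zeta} → epsilon.
Cell (r1,c4): row 1 has {alpha,beta}; column 4 has {alpha,beta,delta,epsilon,zeta} → gamma.
Cell (r3,c2): row 3 has {alpha,beta,delta,epsilon}; column 2 has {beta,gamma,epsilon} → zeta.
Cell (r5,c2): row 5 has {gamma,delta,epsilon}; column 2 has {beta,gamma,epsilon,zeta} → alpha.
Cell (r5,c3): row 5 has {alpha,gamma,delta,epsilon}; column 3 has {alpha,beta,gamma,delta} → zeta.
Cell (r1,c1): row 1 has {alpha,beta,gamma}; column 1 has {alpha,delta,epsilon} → zeta.
Cell (r1,c2): row 1 has {alpha,beta,gamma,zeta}; column 2 has {alpha,beta,gamma,epsilon,zeta} → delta.
Cell (r1,c3): row 1 has {alpha,beta,gamma,delta,zeta}; column 3 has {alpha,beta,gamma,delta,zeta} → epsilon.
Cell (r3,c1): row 3 has {alpha,beta,delta,epsilon,zeta}; column 1 has {alpha,delta,epsilon,zeta} → gamma.
Cell (r5,c1): row 5 has {alpha,gamma,delta,epsilon,zeta}; column 1 has {alpha,gamma,delta,epsilon,zeta} → beta.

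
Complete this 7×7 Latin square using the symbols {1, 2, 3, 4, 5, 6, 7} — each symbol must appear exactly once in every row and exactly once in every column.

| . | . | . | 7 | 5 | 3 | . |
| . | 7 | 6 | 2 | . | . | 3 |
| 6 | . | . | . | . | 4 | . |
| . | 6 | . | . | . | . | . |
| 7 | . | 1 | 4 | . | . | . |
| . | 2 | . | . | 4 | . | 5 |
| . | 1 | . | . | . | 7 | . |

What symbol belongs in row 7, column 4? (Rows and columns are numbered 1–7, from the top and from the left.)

5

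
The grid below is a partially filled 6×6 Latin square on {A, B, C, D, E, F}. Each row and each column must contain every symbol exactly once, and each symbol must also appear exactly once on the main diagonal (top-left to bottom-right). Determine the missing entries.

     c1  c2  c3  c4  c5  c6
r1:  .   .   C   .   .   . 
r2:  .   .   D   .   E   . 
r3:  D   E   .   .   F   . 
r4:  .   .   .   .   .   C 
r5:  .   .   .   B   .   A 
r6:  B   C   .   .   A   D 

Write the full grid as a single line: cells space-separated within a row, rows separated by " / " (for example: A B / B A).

Cell (r3,c6): row 3 has {D,E,F}; column 6 has {A,C,D} → B.
Cell (r5,c5): row 5 has {A,B}; column 5 has {A,E,F}; the diagonal has {D} → C.
Cell (r2,c6): row 2 has {D,E}; column 6 has {A,B,C,D} → F.
Cell (r3,c3): row 3 has {B,D,E,F}; column 3 has {C,D}; the diagonal has {C,D} → A.
Cell (r3,c4): row 3 has {A,B,D,E,F}; column 4 has {B} → C.
Cell (r1,c6): row 1 has {C}; column 6 has {A,B,C,D,F} → E.
Cell (r2,c2): row 2 has {D,E,F}; column 2 has {C,E}; the diagonal has {A,C,D} → B.
Cell (r2,c4): row 2 has {B,D,E,F}; column 4 has {B,C} → A.
Cell (r1,c1): row 1 has {C,E}; column 1 has {B,D}; the diagonal has {A,B,C,D} → F.
Cell (r1,c4): row 1 has {C,E,F}; column 4 has {A,B,C} → D.
Cell (r1,c5): row 1 has {C,D,E,F}; column 5 has {A,C,E,F} → B.
Cell (r2,c1): row 2 has {A,B,D,E,F}; column 1 has {B,D,F} → C.
Cell (r4,c4): row 4 has {C}; column 4 has {A,B,C,D}; the diagonal has {A,B,C,D,F} → E.
Cell (r4,c5): row 4 has {C,E}; column 5 has {A,B,C,E,F} → D.
Cell (r5,c1): row 5 has {A,B,C}; column 1 has {B,C,D,F} → E.
Cell (r5,c3): row 5 has {A,B,C,E}; column 3 has {A,C,D} → F.
Cell (r6,c3): row 6 has {A,B,C,D}; column 3 has {A,C,D,F} → E.
Cell (r6,c4): row 6 has {A,B,C,D,E}; column 4 has {A,B,C,D,E} → F.
Cell (r1,c2): row 1 has {B,C,D,E,F}; column 2 has {B,C,E} → A.
Cell (r4,c1): row 4 has {C,D,E}; column 1 has {B,C,D,E,F} → A.
Cell (r4,c2): row 4 has {A,C,D,E}; column 2 has {A,B,C,E} → F.
Cell (r4,c3): row 4 has {A,C,D,E,F}; column 3 has {A,C,D,E,F} → B.
Cell (r5,c2): row 5 has {A,B,C,E,F}; column 2 has {A,B,C,E,F} → D.

F A C D B E / C B D A E F / D E A C F B / A F B E D C / E D F B C A / B C E F A D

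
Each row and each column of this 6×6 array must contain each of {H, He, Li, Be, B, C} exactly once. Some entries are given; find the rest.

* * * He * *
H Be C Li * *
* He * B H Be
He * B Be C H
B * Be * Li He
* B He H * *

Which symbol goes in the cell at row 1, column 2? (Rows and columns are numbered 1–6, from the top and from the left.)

C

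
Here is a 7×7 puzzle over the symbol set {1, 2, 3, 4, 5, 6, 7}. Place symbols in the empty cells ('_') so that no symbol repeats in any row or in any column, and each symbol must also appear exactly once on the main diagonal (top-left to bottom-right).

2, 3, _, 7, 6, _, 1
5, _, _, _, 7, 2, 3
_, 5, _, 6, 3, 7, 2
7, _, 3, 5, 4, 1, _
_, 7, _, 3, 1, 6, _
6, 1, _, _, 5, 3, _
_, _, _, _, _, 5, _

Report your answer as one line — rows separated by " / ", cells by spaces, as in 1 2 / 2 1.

(r1,c6) = 4
(r3,c3) = 4
(r4,c7) = 6
(r5,c1) = 4
(r5,c7) = 5
(r7,c5) = 2
(r7,c7) = 7
(r1,c3) = 5
(r2,c2) = 6
(r2,c3) = 1
(r2,c4) = 4
(r3,c1) = 1
(r4,c2) = 2
(r5,c3) = 2
(r6,c3) = 7
(r6,c4) = 2
(r6,c7) = 4
(r7,c1) = 3
(r7,c2) = 4
(r7,c3) = 6
(r7,c4) = 1

2 3 5 7 6 4 1 / 5 6 1 4 7 2 3 / 1 5 4 6 3 7 2 / 7 2 3 5 4 1 6 / 4 7 2 3 1 6 5 / 6 1 7 2 5 3 4 / 3 4 6 1 2 5 7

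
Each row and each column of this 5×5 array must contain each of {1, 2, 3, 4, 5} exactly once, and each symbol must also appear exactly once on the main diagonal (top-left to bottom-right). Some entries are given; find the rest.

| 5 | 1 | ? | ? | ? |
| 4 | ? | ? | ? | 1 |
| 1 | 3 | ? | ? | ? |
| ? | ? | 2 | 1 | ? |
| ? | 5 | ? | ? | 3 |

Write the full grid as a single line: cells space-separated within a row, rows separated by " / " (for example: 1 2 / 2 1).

5 1 3 2 4 / 4 2 5 3 1 / 1 3 4 5 2 / 3 4 2 1 5 / 2 5 1 4 3

At row 2, column 2: row 2 has {1,4}; column 2 has {1,3,5}; the diagonal has {1,3,5}; that leaves 2.
At row 3, column 3: row 3 has {1,3}; column 3 has {2}; the diagonal has {1,2,3,5}; that leaves 4.
At row 4, column 1: row 4 has {1,2}; column 1 has {1,4,5}; that leaves 3.
At row 4, column 2: row 4 has {1,2,3}; column 2 has {1,2,3,5}; that leaves 4.
At row 4, column 5: row 4 has {1,2,3,4}; column 5 has {1,3}; that leaves 5.
At row 5, column 1: row 5 has {3,5}; column 1 has {1,3,4,5}; that leaves 2.
At row 5, column 3: row 5 has {2,3,5}; column 3 has {2,4}; that leaves 1.
At row 5, column 4: row 5 has {1,2,3,5}; column 4 has {1}; that leaves 4.
At row 1, column 3: row 1 has {1,5}; column 3 has {1,2,4}; that leaves 3.
At row 1, column 4: row 1 has {1,3,5}; column 4 has {1,4}; that leaves 2.
At row 1, column 5: row 1 has {1,2,3,5}; column 5 has {1,3,5}; that leaves 4.
At row 2, column 3: row 2 has {1,2,4}; column 3 has {1,2,3,4}; that leaves 5.
At row 2, column 4: row 2 has {1,2,4,5}; column 4 has {1,2,4}; that leaves 3.
At row 3, column 4: row 3 has {1,3,4}; column 4 has {1,2,3,4}; that leaves 5.
At row 3, column 5: row 3 has {1,3,4,5}; column 5 has {1,3,4,5}; that leaves 2.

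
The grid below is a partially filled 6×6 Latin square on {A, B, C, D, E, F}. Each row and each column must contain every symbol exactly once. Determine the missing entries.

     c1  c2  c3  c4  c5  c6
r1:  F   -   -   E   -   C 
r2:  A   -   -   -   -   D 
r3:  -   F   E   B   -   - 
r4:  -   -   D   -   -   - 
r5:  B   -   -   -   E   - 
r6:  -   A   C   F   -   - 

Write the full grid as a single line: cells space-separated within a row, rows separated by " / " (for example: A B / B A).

F D B E A C / A E F C B D / D F E B C A / C B D A F E / B C A D E F / E A C F D B

(r2,c4) = C
(r3,c6) = A
(r4,c4) = A
(r5,c4) = D
(r5,c6) = F
(r5,c2) = C
(r5,c3) = A
(r1,c3) = B
(r2,c3) = F
(r2,c5) = B
(r6,c5) = D
(r1,c2) = D
(r1,c5) = A
(r2,c2) = E
(r3,c5) = C
(r4,c2) = B
(r4,c5) = F
(r4,c6) = E
(r6,c1) = E
(r6,c6) = B
(r3,c1) = D
(r4,c1) = C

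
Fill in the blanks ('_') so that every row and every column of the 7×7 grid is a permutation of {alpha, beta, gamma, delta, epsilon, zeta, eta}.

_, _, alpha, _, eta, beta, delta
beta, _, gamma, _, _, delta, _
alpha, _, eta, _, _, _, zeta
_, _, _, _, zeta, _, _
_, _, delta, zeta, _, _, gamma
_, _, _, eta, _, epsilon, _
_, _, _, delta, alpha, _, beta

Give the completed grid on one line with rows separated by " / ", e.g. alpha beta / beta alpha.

zeta gamma alpha epsilon eta beta delta / beta zeta gamma alpha epsilon delta eta / alpha epsilon eta beta delta gamma zeta / eta delta beta gamma zeta alpha epsilon / epsilon alpha delta zeta beta eta gamma / delta beta zeta eta gamma epsilon alpha / gamma eta epsilon delta alpha zeta beta

(r2,c5) = epsilon
(r3,c6) = gamma
(r5,c5) = beta
(r6,c7) = alpha
(r2,c4) = alpha
(r2,c7) = eta
(r3,c5) = delta
(r4,c7) = epsilon
(r6,c5) = gamma
(r2,c2) = zeta
(r4,c3) = beta
(r4,c4) = gamma
(r6,c3) = zeta
(r7,c3) = epsilon
(r1,c4) = epsilon
(r3,c4) = beta
(r6,c1) = delta
(r6,c2) = beta
(r1,c2) = gamma
(r3,c2) = epsilon
(r4,c1) = eta
(r4,c6) = alpha
(r5,c1) = epsilon
(r5,c6) = eta
(r7,c2) = eta
(r7,c6) = zeta
(r1,c1) = zeta
(r4,c2) = delta
(r5,c2) = alpha
(r7,c1) = gamma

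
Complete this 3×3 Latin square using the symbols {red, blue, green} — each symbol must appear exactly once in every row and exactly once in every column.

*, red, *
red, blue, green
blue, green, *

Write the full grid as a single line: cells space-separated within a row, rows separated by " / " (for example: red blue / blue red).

green red blue / red blue green / blue green red

(r1,c1): row 1 has {red}; column 1 has {red,blue}, so it must be green.
(r1,c3): row 1 has {red,green}; column 3 has {green}, so it must be blue.
(r3,c3): row 3 has {blue,green}; column 3 has {blue,green}, so it must be red.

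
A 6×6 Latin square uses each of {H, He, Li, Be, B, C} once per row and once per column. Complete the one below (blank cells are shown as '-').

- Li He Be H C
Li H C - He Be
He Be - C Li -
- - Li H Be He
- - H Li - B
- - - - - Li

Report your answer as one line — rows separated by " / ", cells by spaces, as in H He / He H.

(r1,c1): row 1 has {H,He,Li,Be,C}; column 1 has {He,Li}, so it must be B.
(r2,c4): row 2 has {H,He,Li,Be,C}; column 4 has {H,Li,Be,C}, so it must be B.
(r3,c3): row 3 has {He,Li,Be,C}; column 3 has {H,He,Li,C}, so it must be B.
(r3,c6): row 3 has {He,Li,Be,B,C}; column 6 has {He,Li,Be,B,C}, so it must be H.
(r4,c1): row 4 has {H,He,Li,Be}; column 1 has {He,Li,B}, so it must be C.
(r4,c2): row 4 has {H,He,Li,Be,C}; column 2 has {H,Li,Be}, so it must be B.
(r5,c1): row 5 has {H,Li,B}; column 1 has {He,Li,B,C}, so it must be Be.
(r5,c5): row 5 has {H,Li,Be,B}; column 5 has {H,He,Li,Be}, so it must be C.
(r6,c1): row 6 has {Li}; column 1 has {He,Li,Be,B,C}, so it must be H.
(r6,c3): row 6 has {H,Li}; column 3 has {H,He,Li,B,C}, so it must be Be.
(r6,c4): row 6 has {H,Li,Be}; column 4 has {H,Li,Be,B,C}, so it must be He.
(r6,c5): row 6 has {H,He,Li,Be}; column 5 has {H,He,Li,Be,C}, so it must be B.
(r5,c2): row 5 has {H,Li,Be,B,C}; column 2 has {H,Li,Be,B}, so it must be He.
(r6,c2): row 6 has {H,He,Li,Be,B}; column 2 has {H,He,Li,Be,B}, so it must be C.

B Li He Be H C / Li H C B He Be / He Be B C Li H / C B Li H Be He / Be He H Li C B / H C Be He B Li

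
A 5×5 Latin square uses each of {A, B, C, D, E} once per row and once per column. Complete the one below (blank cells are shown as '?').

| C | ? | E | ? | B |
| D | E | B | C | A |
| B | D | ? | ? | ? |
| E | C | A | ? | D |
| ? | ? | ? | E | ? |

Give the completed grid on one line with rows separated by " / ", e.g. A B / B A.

row 1 has {B,C,E}; column 2 has {C,D,E} — only A is left for (r1,c2).
row 1 has {A,B,C,E}; column 4 has {C,E} — only D is left for (r1,c4).
row 3 has {B,D}; column 3 has {A,B,E} — only C is left for (r3,c3).
row 3 has {B,C,D}; column 4 has {C,D,E} — only A is left for (r3,c4).
row 3 has {A,B,C,D}; column 5 has {A,B,D} — only E is left for (r3,c5).
row 4 has {A,C,D,E}; column 4 has {A,C,D,E} — only B is left for (r4,c4).
row 5 has {E}; column 1 has {B,C,D,E} — only A is left for (r5,c1).
row 5 has {A,E}; column 2 has {A,C,D,E} — only B is left for (r5,c2).
row 5 has {A,B,E}; column 3 has {A,B,C,E} — only D is left for (r5,c3).
row 5 has {A,B,D,E}; column 5 has {A,B,D,E} — only C is left for (r5,c5).

C A E D B / D E B C A / B D C A E / E C A B D / A B D E C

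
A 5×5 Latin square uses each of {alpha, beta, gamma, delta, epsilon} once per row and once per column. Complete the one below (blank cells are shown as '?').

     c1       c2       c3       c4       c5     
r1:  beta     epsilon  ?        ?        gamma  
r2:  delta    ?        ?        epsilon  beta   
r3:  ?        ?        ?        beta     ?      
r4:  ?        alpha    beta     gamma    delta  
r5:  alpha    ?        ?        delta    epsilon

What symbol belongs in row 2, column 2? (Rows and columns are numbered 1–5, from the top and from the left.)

gamma

(r1,c4) = alpha
(r2,c2) = gamma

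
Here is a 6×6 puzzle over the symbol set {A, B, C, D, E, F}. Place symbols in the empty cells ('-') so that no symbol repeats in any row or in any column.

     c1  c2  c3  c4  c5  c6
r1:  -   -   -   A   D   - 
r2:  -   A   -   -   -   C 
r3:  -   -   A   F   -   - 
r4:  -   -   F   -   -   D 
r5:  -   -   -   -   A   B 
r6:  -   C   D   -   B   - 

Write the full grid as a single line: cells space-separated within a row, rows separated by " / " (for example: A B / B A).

C E B A D F / D A E B F C / B D A F C E / A B F C E D / E F C D A B / F C D E B A

(r3,c6) = E
(r6,c4) = E
(r1,c6) = F
(r3,c5) = C
(r4,c5) = E
(r6,c6) = A
(r2,c5) = F
(r4,c2) = B
(r4,c4) = C
(r5,c4) = D
(r6,c1) = F
(r1,c2) = E
(r2,c4) = B
(r3,c2) = D
(r4,c1) = A
(r5,c2) = F
(r2,c3) = E
(r3,c1) = B
(r5,c3) = C
(r1,c1) = C
(r1,c3) = B
(r2,c1) = D
(r5,c1) = E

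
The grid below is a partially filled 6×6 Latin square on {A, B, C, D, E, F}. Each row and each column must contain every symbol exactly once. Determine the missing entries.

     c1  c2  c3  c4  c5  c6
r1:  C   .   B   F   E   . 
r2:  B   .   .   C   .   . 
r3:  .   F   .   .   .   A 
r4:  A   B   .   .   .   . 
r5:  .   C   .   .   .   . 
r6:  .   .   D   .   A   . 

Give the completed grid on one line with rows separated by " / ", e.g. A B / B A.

C A B F E D / B D A C F E / D F C E B A / A B E D C F / E C F A D B / F E D B A C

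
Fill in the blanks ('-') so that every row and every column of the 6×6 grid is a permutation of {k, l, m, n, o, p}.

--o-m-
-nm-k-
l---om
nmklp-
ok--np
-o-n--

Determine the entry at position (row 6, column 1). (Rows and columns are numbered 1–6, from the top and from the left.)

m

(r2,c1) = p
(r2,c4) = o
(r2,c6) = l
(r3,c2) = p
(r3,c3) = n
(r3,c4) = k
(r4,c6) = o
(r5,c3) = l
(r5,c4) = m
(r6,c3) = p
(r6,c5) = l
(r6,c6) = k
(r1,c1) = k
(r1,c2) = l
(r1,c4) = p
(r1,c6) = n
(r6,c1) = m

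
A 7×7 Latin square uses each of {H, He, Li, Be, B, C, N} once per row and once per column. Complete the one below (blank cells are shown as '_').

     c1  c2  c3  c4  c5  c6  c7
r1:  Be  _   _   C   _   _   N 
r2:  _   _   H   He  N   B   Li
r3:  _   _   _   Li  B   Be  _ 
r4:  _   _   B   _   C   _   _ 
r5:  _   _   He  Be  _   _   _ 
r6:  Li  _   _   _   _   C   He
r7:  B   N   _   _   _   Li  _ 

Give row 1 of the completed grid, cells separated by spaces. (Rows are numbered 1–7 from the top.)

Be B Li C H He N

Cell (r1,c3): row 1 has {Be,C,N}; column 3 has {H,He,B} → Li.
Cell (r2,c1): row 2 has {H,He,Li,B,N}; column 1 has {Li,Be,B} → C.
Cell (r2,c2): row 2 has {H,He,Li,B,C,N}; column 2 has {N} → Be.
Cell (r7,c4): row 7 has {Li,B,N}; column 4 has {He,Li,Be,C} → H.
Cell (r4,c4): row 4 has {B,C}; column 4 has {H,He,Li,Be,C} → N.
Cell (r6,c4): row 6 has {He,Li,C}; column 4 has {H,He,Li,Be,C,N} → B.
Cell (r6,c2): row 6 has {He,Li,B,C}; column 2 has {Be,N} → H.
Cell (r6,c5): row 6 has {H,He,Li,B,C}; column 5 has {B,C,N} → Be.
Cell (r7,c5): row 7 has {H,Li,B,N}; column 5 has {Be,B,C,N} → He.
Cell (r1,c5): row 1 has {Li,Be,C,N}; column 5 has {He,Be,B,C,N} → H.
Cell (r1,c6): row 1 has {H,Li,Be,C,N}; column 6 has {Li,Be,B,C} → He.
Cell (r4,c6): row 4 has {B,C,N}; column 6 has {He,Li,Be,B,C} → H.
Cell (r4,c7): row 4 has {H,B,C,N}; column 7 has {He,Li,N} → Be.
Cell (r5,c5): row 5 has {He,Be}; column 5 has {H,He,Be,B,C,N} → Li.
Cell (r5,c6): row 5 has {He,Li,Be}; column 6 has {H,He,Li,Be,B,C} → N.
Cell (r6,c3): row 6 has {H,He,Li,Be,B,C}; column 3 has {H,He,Li,B} → N.
Cell (r7,c7): row 7 has {H,He,Li,B,N}; column 7 has {He,Li,Be,N} → C.
Cell (r1,c2): row 1 has {H,He,Li,Be,C,N}; column 2 has {H,Be,N} → B.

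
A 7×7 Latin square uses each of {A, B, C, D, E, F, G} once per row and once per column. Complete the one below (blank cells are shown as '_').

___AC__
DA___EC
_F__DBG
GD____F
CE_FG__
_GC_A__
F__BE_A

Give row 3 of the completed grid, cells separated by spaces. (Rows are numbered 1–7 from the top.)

A F E C D B G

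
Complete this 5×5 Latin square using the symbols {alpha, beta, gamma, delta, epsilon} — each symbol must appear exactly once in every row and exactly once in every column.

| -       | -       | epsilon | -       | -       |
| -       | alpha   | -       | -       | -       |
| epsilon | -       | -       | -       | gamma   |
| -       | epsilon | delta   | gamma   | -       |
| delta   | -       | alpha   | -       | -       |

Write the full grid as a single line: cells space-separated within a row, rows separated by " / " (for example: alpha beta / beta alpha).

gamma beta epsilon delta alpha / beta alpha gamma epsilon delta / epsilon delta beta alpha gamma / alpha epsilon delta gamma beta / delta gamma alpha beta epsilon

(r3,c3) = beta
(r2,c3) = gamma
(r3,c2) = delta
(r3,c4) = alpha
(r2,c1) = beta
(r4,c1) = alpha
(r4,c5) = beta
(r5,c5) = epsilon
(r1,c1) = gamma
(r1,c2) = beta
(r1,c4) = delta
(r1,c5) = alpha
(r2,c4) = epsilon
(r2,c5) = delta
(r5,c2) = gamma
(r5,c4) = beta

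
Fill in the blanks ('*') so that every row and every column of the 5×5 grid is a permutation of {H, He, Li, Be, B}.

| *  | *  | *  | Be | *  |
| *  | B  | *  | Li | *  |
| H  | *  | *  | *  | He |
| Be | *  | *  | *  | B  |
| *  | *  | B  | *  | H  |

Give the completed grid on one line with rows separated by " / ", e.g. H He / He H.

B H He Be Li / He B H Li Be / H Li Be B He / Be He Li H B / Li Be B He H

row 1 has {Be}; column 5 has {H,He,B} — only Li is left for (r1,c5).
row 2 has {Li,B}; column 1 has {H,Be} — only He is left for (r2,c1).
row 2 has {He,Li,B}; column 5 has {H,He,Li,B} — only Be is left for (r2,c5).
row 3 has {H,He}; column 4 has {Li,Be} — only B is left for (r3,c4).
row 5 has {H,B}; column 1 has {H,He,Be} — only Li is left for (r5,c1).
row 5 has {H,Li,B}; column 4 has {Li,Be,B} — only He is left for (r5,c4).
row 1 has {Li,Be}; column 1 has {H,He,Li,Be} — only B is left for (r1,c1).
row 2 has {He,Li,Be,B}; column 3 has {B} — only H is left for (r2,c3).
row 4 has {Be,B}; column 4 has {He,Li,Be,B} — only H is left for (r4,c4).
row 5 has {H,He,Li,B}; column 2 has {B} — only Be is left for (r5,c2).
row 1 has {Li,Be,B}; column 3 has {H,B} — only He is left for (r1,c3).
row 3 has {H,He,B}; column 2 has {Be,B} — only Li is left for (r3,c2).
row 3 has {H,He,Li,B}; column 3 has {H,He,B} — only Be is left for (r3,c3).
row 4 has {H,Be,B}; column 2 has {Li,Be,B} — only He is left for (r4,c2).
row 4 has {H,He,Be,B}; column 3 has {H,He,Be,B} — only Li is left for (r4,c3).
row 1 has {He,Li,Be,B}; column 2 has {He,Li,Be,B} — only H is left for (r1,c2).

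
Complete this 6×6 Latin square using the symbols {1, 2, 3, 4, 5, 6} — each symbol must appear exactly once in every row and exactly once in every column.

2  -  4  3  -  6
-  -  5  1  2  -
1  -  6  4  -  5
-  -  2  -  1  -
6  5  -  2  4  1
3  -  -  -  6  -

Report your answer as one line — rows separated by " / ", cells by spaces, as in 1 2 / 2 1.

2 1 4 3 5 6 / 4 6 5 1 2 3 / 1 2 6 4 3 5 / 5 3 2 6 1 4 / 6 5 3 2 4 1 / 3 4 1 5 6 2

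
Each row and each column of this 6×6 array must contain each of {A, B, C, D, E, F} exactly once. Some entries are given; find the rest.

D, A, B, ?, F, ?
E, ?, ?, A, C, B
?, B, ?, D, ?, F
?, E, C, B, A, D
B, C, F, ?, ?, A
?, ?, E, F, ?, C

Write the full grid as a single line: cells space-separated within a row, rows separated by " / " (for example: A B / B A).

D A B C F E / E F D A C B / C B A D E F / F E C B A D / B C F E D A / A D E F B C

(r1,c6) = E
(r2,c3) = D
(r3,c3) = A
(r3,c5) = E
(r4,c1) = F
(r5,c4) = E
(r5,c5) = D
(r6,c1) = A
(r6,c2) = D
(r6,c5) = B
(r1,c4) = C
(r2,c2) = F
(r3,c1) = C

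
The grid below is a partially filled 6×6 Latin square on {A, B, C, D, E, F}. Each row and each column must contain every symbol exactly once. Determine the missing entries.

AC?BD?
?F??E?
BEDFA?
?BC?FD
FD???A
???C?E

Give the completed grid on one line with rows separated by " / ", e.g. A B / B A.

A C E B D F / C F A D E B / B E D F A C / E B C A F D / F D B E C A / D A F C B E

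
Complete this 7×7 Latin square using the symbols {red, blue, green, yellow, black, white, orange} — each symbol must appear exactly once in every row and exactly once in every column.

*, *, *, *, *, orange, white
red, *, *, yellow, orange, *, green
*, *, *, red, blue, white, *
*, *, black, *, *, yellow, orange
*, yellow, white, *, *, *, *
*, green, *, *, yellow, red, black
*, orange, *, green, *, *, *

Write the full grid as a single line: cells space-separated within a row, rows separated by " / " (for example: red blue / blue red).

At row 2, column 3: row 2 has {red,green,yellow,orange}; column 3 has {black,white}; that leaves blue.
At row 2, column 6: row 2 has {red,blue,green,yellow,orange}; column 6 has {red,yellow,white,orange}; that leaves black.
At row 3, column 2: row 3 has {red,blue,white}; column 2 has {green,yellow,orange}; that leaves black.
At row 3, column 7: row 3 has {red,blue,black,white}; column 7 has {green,black,white,orange}; that leaves yellow.
At row 6, column 3: row 6 has {red,green,yellow,black}; column 3 has {blue,black,white}; that leaves orange.
At row 7, column 6: row 7 has {green,orange}; column 6 has {red,yellow,black,white,orange}; that leaves blue.
At row 7, column 7: row 7 has {blue,green,orange}; column 7 has {green,yellow,black,white,orange}; that leaves red.
At row 2, column 2: row 2 has {red,blue,green,yellow,black,orange}; column 2 has {green,yellow,black,orange}; that leaves white.
At row 3, column 3: row 3 has {red,blue,yellow,black,white}; column 3 has {blue,black,white,orange}; that leaves green.
At row 5, column 6: row 5 has {yellow,white}; column 6 has {red,blue,yellow,black,white,orange}; that leaves green.
At row 5, column 7: row 5 has {green,yellow,white}; column 7 has {red,green,yellow,black,white,orange}; that leaves blue.
At row 7, column 3: row 7 has {red,blue,green,orange}; column 3 has {blue,green,black,white,orange}; that leaves yellow.
At row 1, column 3: row 1 has {white,orange}; column 3 has {blue,green,yellow,black,white,orange}; that leaves red.
At row 3, column 1: row 3 has {red,blue,green,yellow,black,white}; column 1 has {red}; that leaves orange.
At row 5, column 1: row 5 has {blue,green,yellow,white}; column 1 has {red,orange}; that leaves black.
At row 5, column 4: row 5 has {blue,green,yellow,black,white}; column 4 has {red,green,yellow}; that leaves orange.
At row 5, column 5: row 5 has {blue,green,yellow,black,white,orange}; column 5 has {blue,yellow,orange}; that leaves red.
At row 7, column 1: row 7 has {red,blue,green,yellow,orange}; column 1 has {red,black,orange}; that leaves white.
At row 7, column 5: row 7 has {red,blue,green,yellow,white,orange}; column 5 has {red,blue,yellow,orange}; that leaves black.
At row 1, column 2: row 1 has {red,white,orange}; column 2 has {green,yellow,black,white,orange}; that leaves blue.
At row 1, column 4: row 1 has {red,blue,white,orange}; column 4 has {red,green,yellow,orange}; that leaves black.
At row 1, column 5: row 1 has {red,blue,black,white,orange}; column 5 has {red,blue,yellow,black,orange}; that leaves green.
At row 4, column 2: row 4 has {yellow,black,orange}; column 2 has {blue,green,yellow,black,white,orange}; that leaves red.
At row 4, column 5: row 4 has {red,yellow,black,orange}; column 5 has {red,blue,green,yellow,black,orange}; that leaves white.
At row 6, column 1: row 6 has {red,green,yellow,black,orange}; column 1 has {red,black,white,orange}; that leaves blue.
At row 6, column 4: row 6 has {red,blue,green,yellow,black,orange}; column 4 has {red,green,yellow,black,orange}; that leaves white.
At row 1, column 1: row 1 has {red,blue,green,black,white,orange}; column 1 has {red,blue,black,white,orange}; that leaves yellow.
At row 4, column 1: row 4 has {red,yellow,black,white,orange}; column 1 has {red,blue,yellow,black,white,orange}; that leaves green.
At row 4, column 4: row 4 has {red,green,yellow,black,white,orange}; column 4 has {red,green,yellow,black,white,orange}; that leaves blue.

yellow blue red black green orange white / red white blue yellow orange black green / orange black green red blue white yellow / green red black blue white yellow orange / black yellow white orange red green blue / blue green orange white yellow red black / white orange yellow green black blue red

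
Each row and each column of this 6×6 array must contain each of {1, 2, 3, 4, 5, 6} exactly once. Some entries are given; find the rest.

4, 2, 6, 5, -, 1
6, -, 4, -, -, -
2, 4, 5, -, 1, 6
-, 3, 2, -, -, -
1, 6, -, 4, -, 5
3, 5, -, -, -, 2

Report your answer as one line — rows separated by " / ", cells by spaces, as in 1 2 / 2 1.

4 2 6 5 3 1 / 6 1 4 2 5 3 / 2 4 5 3 1 6 / 5 3 2 1 6 4 / 1 6 3 4 2 5 / 3 5 1 6 4 2

At row 1, column 5: row 1 has {1,2,4,5,6}; column 5 has {1}; that leaves 3.
At row 2, column 2: row 2 has {4,6}; column 2 has {2,3,4,5,6}; that leaves 1.
At row 2, column 6: row 2 has {1,4,6}; column 6 has {1,2,5,6}; that leaves 3.
At row 3, column 4: row 3 has {1,2,4,5,6}; column 4 has {4,5}; that leaves 3.
At row 4, column 1: row 4 has {2,3}; column 1 has {1,2,3,4,6}; that leaves 5.
At row 4, column 6: row 4 has {2,3,5}; column 6 has {1,2,3,5,6}; that leaves 4.
At row 5, column 3: row 5 has {1,4,5,6}; column 3 has {2,4,5,6}; that leaves 3.
At row 5, column 5: row 5 has {1,3,4,5,6}; column 5 has {1,3}; that leaves 2.
At row 6, column 3: row 6 has {2,3,5}; column 3 has {2,3,4,5,6}; that leaves 1.
At row 6, column 4: row 6 has {1,2,3,5}; column 4 has {3,4,5}; that leaves 6.
At row 6, column 5: row 6 has {1,2,3,5,6}; column 5 has {1,2,3}; that leaves 4.
At row 2, column 4: row 2 has {1,3,4,6}; column 4 has {3,4,5,6}; that leaves 2.
At row 2, column 5: row 2 has {1,2,3,4,6}; column 5 has {1,2,3,4}; that leaves 5.
At row 4, column 4: row 4 has {2,3,4,5}; column 4 has {2,3,4,5,6}; that leaves 1.
At row 4, column 5: row 4 has {1,2,3,4,5}; column 5 has {1,2,3,4,5}; that leaves 6.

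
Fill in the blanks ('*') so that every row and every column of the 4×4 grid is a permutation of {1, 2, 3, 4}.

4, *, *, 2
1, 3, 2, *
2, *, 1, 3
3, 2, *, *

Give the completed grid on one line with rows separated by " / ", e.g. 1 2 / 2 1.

(r1,c2): row 1 has {2,4}; column 2 has {2,3}, so it must be 1.
(r1,c3): row 1 has {1,2,4}; column 3 has {1,2}, so it must be 3.
(r2,c4): row 2 has {1,2,3}; column 4 has {2,3}, so it must be 4.
(r3,c2): row 3 has {1,2,3}; column 2 has {1,2,3}, so it must be 4.
(r4,c3): row 4 has {2,3}; column 3 has {1,2,3}, so it must be 4.
(r4,c4): row 4 has {2,3,4}; column 4 has {2,3,4}, so it must be 1.

4 1 3 2 / 1 3 2 4 / 2 4 1 3 / 3 2 4 1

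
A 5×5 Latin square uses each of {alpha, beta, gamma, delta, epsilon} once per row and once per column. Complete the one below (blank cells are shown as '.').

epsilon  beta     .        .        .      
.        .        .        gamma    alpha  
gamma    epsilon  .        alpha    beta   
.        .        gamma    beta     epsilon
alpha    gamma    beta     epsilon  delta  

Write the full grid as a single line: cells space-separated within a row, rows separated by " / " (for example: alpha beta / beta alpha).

Cell (r1,c4): row 1 has {beta,epsilon}; column 4 has {alpha,beta,gamma,epsilon} → delta.
Cell (r1,c5): row 1 has {beta,delta,epsilon}; column 5 has {alpha,beta,delta,epsilon} → gamma.
Cell (r2,c2): row 2 has {alpha,gamma}; column 2 has {beta,gamma,epsilon} → delta.
Cell (r2,c3): row 2 has {alpha,gamma,delta}; column 3 has {beta,gamma} → epsilon.
Cell (r3,c3): row 3 has {alpha,beta,gamma,epsilon}; column 3 has {beta,gamma,epsilon} → delta.
Cell (r4,c1): row 4 has {beta,gamma,epsilon}; column 1 has {alpha,gamma,epsilon} → delta.
Cell (r4,c2): row 4 has {beta,gamma,delta,epsilon}; column 2 has {beta,gamma,delta,epsilon} → alpha.
Cell (r1,c3): row 1 has {beta,gamma,delta,epsilon}; column 3 has {beta,gamma,delta,epsilon} → alpha.
Cell (r2,c1): row 2 has {alpha,gamma,delta,epsilon}; column 1 has {alpha,gamma,delta,epsilon} → beta.

epsilon beta alpha delta gamma / beta delta epsilon gamma alpha / gamma epsilon delta alpha beta / delta alpha gamma beta epsilon / alpha gamma beta epsilon delta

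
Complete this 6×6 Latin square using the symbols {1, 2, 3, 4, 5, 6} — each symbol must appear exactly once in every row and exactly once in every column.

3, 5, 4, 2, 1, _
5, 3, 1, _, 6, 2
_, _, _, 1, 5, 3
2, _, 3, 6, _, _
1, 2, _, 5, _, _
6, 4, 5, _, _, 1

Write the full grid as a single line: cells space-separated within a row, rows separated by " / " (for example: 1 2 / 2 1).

3 5 4 2 1 6 / 5 3 1 4 6 2 / 4 6 2 1 5 3 / 2 1 3 6 4 5 / 1 2 6 5 3 4 / 6 4 5 3 2 1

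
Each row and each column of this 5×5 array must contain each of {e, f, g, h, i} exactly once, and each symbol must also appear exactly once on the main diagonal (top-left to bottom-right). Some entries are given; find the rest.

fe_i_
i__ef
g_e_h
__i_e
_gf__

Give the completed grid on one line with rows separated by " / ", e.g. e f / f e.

f e h i g / i h g e f / g i e f h / h f i g e / e g f h i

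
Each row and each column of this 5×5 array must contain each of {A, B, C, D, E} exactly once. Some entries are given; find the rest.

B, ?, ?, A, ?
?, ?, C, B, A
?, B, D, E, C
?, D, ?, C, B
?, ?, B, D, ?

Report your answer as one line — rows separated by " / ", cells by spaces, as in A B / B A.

(r1,c3) = E
(r1,c5) = D
(r2,c2) = E
(r3,c1) = A
(r4,c1) = E
(r4,c3) = A
(r5,c1) = C
(r5,c2) = A
(r5,c5) = E
(r1,c2) = C
(r2,c1) = D

B C E A D / D E C B A / A B D E C / E D A C B / C A B D E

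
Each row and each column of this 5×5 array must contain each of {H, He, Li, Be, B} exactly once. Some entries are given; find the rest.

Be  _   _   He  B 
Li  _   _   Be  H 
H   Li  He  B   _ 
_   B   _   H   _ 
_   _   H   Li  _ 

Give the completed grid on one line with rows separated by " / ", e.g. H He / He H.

(r1,c2) = H
(r1,c3) = Li
(r2,c2) = He
(r2,c3) = B
(r3,c5) = Be
(r4,c1) = He
(r4,c3) = Be
(r4,c5) = Li
(r5,c1) = B
(r5,c2) = Be
(r5,c5) = He

Be H Li He B / Li He B Be H / H Li He B Be / He B Be H Li / B Be H Li He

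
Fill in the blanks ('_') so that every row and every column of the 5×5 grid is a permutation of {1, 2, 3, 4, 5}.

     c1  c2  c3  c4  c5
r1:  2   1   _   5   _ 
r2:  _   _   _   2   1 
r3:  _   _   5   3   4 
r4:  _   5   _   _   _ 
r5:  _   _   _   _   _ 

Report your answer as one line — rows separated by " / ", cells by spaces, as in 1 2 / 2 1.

At row 1, column 5: row 1 has {1,2,5}; column 5 has {1,4}; that leaves 3.
At row 3, column 1: row 3 has {3,4,5}; column 1 has {2}; that leaves 1.
At row 3, column 2: row 3 has {1,3,4,5}; column 2 has {1,5}; that leaves 2.
At row 4, column 5: row 4 has {5}; column 5 has {1,3,4}; that leaves 2.
At row 5, column 5: row 5 is empty so far; column 5 has {1,2,3,4}; that leaves 5.
At row 1, column 3: row 1 has {1,2,3,5}; column 3 has {5}; that leaves 4.
At row 2, column 3: row 2 has {1,2}; column 3 has {4,5}; that leaves 3.
At row 4, column 3: row 4 has {2,5}; column 3 has {3,4,5}; that leaves 1.
At row 4, column 4: row 4 has {1,2,5}; column 4 has {2,3,5}; that leaves 4.
At row 5, column 3: row 5 has {5}; column 3 has {1,3,4,5}; that leaves 2.
At row 5, column 4: row 5 has {2,5}; column 4 has {2,3,4,5}; that leaves 1.
At row 2, column 2: row 2 has {1,2,3}; column 2 has {1,2,5}; that leaves 4.
At row 4, column 1: row 4 has {1,2,4,5}; column 1 has {1,2}; that leaves 3.
At row 5, column 1: row 5 has {1,2,5}; column 1 has {1,2,3}; that leaves 4.
At row 5, column 2: row 5 has {1,2,4,5}; column 2 has {1,2,4,5}; that leaves 3.
At row 2, column 1: row 2 has {1,2,3,4}; column 1 has {1,2,3,4}; that leaves 5.

2 1 4 5 3 / 5 4 3 2 1 / 1 2 5 3 4 / 3 5 1 4 2 / 4 3 2 1 5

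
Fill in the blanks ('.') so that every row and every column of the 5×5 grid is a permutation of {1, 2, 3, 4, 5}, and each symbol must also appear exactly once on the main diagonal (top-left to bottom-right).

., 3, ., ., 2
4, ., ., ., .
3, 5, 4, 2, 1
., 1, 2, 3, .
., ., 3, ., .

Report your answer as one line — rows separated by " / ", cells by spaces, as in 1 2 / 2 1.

1 3 5 4 2 / 4 2 1 5 3 / 3 5 4 2 1 / 5 1 2 3 4 / 2 4 3 1 5

(r2,c2) = 2
(r4,c1) = 5
(r4,c5) = 4
(r5,c2) = 4
(r5,c5) = 5
(r1,c1) = 1
(r1,c3) = 5
(r1,c4) = 4
(r2,c3) = 1
(r2,c4) = 5
(r2,c5) = 3
(r5,c1) = 2
(r5,c4) = 1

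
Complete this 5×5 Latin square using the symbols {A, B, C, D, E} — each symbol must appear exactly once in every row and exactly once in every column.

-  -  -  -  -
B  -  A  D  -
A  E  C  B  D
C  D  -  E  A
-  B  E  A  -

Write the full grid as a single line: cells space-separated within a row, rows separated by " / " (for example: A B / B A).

row 1 is empty so far; column 4 has {A,B,D,E} — only C is left for (r1,c4).
row 2 has {A,B,D}; column 2 has {B,D,E} — only C is left for (r2,c2).
row 2 has {A,B,C,D}; column 5 has {A,D} — only E is left for (r2,c5).
row 4 has {A,C,D,E}; column 3 has {A,C,E} — only B is left for (r4,c3).
row 5 has {A,B,E}; column 1 has {A,B,C} — only D is left for (r5,c1).
row 5 has {A,B,D,E}; column 5 has {A,D,E} — only C is left for (r5,c5).
row 1 has {C}; column 1 has {A,B,C,D} — only E is left for (r1,c1).
row 1 has {C,E}; column 2 has {B,C,D,E} — only A is left for (r1,c2).
row 1 has {A,C,E}; column 3 has {A,B,C,E} — only D is left for (r1,c3).
row 1 has {A,C,D,E}; column 5 has {A,C,D,E} — only B is left for (r1,c5).

E A D C B / B C A D E / A E C B D / C D B E A / D B E A C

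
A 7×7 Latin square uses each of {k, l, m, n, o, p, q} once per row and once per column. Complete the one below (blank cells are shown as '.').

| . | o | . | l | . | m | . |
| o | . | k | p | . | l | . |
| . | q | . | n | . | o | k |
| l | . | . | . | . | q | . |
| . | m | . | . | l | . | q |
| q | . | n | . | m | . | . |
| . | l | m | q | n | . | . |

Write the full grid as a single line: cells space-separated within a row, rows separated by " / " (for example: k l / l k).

n o q l k m p / o n k p q l m / m q l n p o k / l k p m o q n / p m o k l n q / q p n o m k l / k l m q n p o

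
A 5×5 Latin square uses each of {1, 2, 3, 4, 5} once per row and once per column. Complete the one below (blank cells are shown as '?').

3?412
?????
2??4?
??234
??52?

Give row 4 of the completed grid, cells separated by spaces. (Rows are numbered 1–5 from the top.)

(r1,c2) = 5
(r2,c4) = 5
(r4,c2) = 1
(r3,c2) = 3
(r3,c3) = 1
(r3,c5) = 5
(r4,c1) = 5

5 1 2 3 4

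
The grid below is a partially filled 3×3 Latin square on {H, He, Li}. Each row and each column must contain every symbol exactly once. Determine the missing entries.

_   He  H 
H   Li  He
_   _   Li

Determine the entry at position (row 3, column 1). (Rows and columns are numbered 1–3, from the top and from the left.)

He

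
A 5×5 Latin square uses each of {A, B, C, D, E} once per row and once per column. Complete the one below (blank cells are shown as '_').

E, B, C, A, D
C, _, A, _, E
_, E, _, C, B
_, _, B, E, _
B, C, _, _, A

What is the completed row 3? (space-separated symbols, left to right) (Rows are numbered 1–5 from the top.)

A E D C B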